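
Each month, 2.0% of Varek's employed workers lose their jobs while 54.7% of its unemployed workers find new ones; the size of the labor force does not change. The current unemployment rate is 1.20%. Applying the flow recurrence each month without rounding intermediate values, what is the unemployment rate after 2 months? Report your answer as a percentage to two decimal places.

With a fixed labor force, u_{t+1} = u_t + s·(1−u_t) − f·u_t = u_t·(1−s−f) + s.
Here 1−s−f = 0.433 and s = 0.020.
u_1 = 0.012000 × 0.433 + 0.020 = 0.025196.
u_2 = 0.025196 × 0.433 + 0.020 = 0.030910.

Unemployment rate after two months ≈ 3.09%.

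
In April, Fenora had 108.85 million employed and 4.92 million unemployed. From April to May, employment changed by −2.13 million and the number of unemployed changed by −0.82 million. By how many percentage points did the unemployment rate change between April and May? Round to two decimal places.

April: labor force = 108.85 + 4.92 = 113.77; u = 4.92/113.77 = 4.32%.
May: labor force = 106.72 + 4.10 = 110.82; u = 4.10/110.82 = 3.70%.
Change = 3.70% − 4.32% = −0.62 pp.

The unemployment rate changed by −0.62 percentage points.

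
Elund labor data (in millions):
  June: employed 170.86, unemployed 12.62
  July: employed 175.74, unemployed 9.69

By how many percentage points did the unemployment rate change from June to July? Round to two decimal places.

June: labor force = 170.86 + 12.62 = 183.48; u = 12.62/183.48 = 6.88%.
July: labor force = 175.74 + 9.69 = 185.43; u = 9.69/185.43 = 5.23%.
Change = 5.23% − 6.88% = −1.65 pp.

The unemployment rate changed by −1.65 percentage points.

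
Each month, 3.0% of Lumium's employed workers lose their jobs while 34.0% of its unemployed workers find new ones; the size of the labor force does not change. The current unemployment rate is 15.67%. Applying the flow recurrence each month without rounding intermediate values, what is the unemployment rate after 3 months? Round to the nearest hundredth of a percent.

With a fixed labor force, u_{t+1} = u_t + s·(1−u_t) − f·u_t = u_t·(1−s−f) + s.
Here 1−s−f = 0.630 and s = 0.030.
u_1 = 0.156700 × 0.630 + 0.030 = 0.128721.
u_2 = 0.128721 × 0.630 + 0.030 = 0.111094.
u_3 = 0.111094 × 0.630 + 0.030 = 0.099989.

Unemployment rate after three months ≈ 10.00%.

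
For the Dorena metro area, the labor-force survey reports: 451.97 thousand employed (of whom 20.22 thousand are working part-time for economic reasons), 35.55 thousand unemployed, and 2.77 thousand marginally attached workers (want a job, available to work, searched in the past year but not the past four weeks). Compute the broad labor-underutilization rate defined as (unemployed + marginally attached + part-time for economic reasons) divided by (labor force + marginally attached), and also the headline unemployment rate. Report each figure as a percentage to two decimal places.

Broad underutilization rate ≈ 11.94%; headline unemployment rate ≈ 7.29%.

Labor force = 451.97 + 35.55 = 487.52 thousand.
Numerator = 35.55 + 2.77 + 20.22 = 58.54 thousand.
Denominator = 487.52 + 2.77 = 490.29 thousand.
Broad rate = 58.54 / 490.29 = 11.94%.
Headline unemployment rate = 35.55 / 487.52 = 7.29%.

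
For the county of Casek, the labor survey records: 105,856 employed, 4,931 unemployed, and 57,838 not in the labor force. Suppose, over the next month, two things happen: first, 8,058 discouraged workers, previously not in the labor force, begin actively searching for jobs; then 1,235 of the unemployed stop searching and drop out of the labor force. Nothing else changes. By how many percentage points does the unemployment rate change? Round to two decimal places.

The unemployment rate changes by +5.54 percentage points.

Initially, labor force = 105,856 + 4,931 = 110,787, so u = 4,931/110,787 = 4.45%.
After the first change, unemployed and labor force both rise by 8,058 → E = 105,856, U = 12,989, labor force = 118,845.
After the second change, unemployed and labor force both fall by 1,235 → E = 105,856, U = 11,754, labor force = 117,610.
New unemployment rate = 11,754 / 117,610 = 9.99%.
Change = 9.99% − 4.45% = +5.54 percentage points.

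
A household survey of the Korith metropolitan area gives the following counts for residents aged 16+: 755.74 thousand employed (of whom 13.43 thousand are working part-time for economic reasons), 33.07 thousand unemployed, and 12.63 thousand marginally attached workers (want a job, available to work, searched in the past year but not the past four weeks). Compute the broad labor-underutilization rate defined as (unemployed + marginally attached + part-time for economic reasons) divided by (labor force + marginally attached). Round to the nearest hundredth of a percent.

Labor force = 755.74 + 33.07 = 788.81 thousand.
Numerator = 33.07 + 12.63 + 13.43 = 59.13 thousand.
Denominator = 788.81 + 12.63 = 801.44 thousand.
Broad rate = 59.13 / 801.44 = 7.38%.

Broad underutilization rate ≈ 7.38%.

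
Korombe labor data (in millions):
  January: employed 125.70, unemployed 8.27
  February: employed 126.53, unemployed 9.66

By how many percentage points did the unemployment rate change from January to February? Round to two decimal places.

The unemployment rate changed by +0.92 percentage points.

January: labor force = 125.70 + 8.27 = 133.97; u = 8.27/133.97 = 6.17%.
February: labor force = 126.53 + 9.66 = 136.19; u = 9.66/136.19 = 7.09%.
Change = 7.09% − 6.17% = +0.92 pp.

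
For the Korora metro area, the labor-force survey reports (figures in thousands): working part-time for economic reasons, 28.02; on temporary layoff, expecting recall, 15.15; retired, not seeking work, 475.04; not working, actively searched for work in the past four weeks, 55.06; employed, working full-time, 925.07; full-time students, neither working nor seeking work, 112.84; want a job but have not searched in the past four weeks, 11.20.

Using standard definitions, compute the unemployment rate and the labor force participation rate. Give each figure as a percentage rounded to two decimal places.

Employed = 28.02 + 925.07 = 953.09 thousand (anyone who worked, including part-time for economic reasons, counts as employed).
Unemployed = 15.15 + 55.06 = 70.21 thousand (jobless and actively searching, or on temporary layoff).
Labor force = 953.09 + 70.21 = 1,023.30 thousand.
Not in labor force = 475.04 + 112.84 + 11.20 = 599.08 thousand (those not working and not actively searching are outside the labor force — including those who want a job but have given up searching).
Civilian working-age population = 1,023.30 + 599.08 = 1,622.38 thousand.
Unemployment rate = 70.21 / 1,023.30 = 6.86%.
Labor force participation rate = 1,023.30 / 1,622.38 = 63.07%.

Unemployment rate ≈ 6.86%; labor force participation rate ≈ 63.07%.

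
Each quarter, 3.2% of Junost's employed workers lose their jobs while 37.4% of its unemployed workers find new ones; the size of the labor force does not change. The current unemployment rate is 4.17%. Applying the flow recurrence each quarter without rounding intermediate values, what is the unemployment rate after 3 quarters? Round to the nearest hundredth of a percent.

Unemployment rate after three quarters ≈ 7.10%.

With a fixed labor force, u_{t+1} = u_t + s·(1−u_t) − f·u_t = u_t·(1−s−f) + s.
Here 1−s−f = 0.594 and s = 0.032.
u_1 = 0.041700 × 0.594 + 0.032 = 0.056770.
u_2 = 0.056770 × 0.594 + 0.032 = 0.065721.
u_3 = 0.065721 × 0.594 + 0.032 = 0.071038.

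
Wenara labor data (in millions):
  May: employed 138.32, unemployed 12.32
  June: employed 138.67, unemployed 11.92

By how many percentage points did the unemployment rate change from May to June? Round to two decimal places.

May: labor force = 138.32 + 12.32 = 150.64; u = 12.32/150.64 = 8.18%.
June: labor force = 138.67 + 11.92 = 150.59; u = 11.92/150.59 = 7.92%.
Change = 7.92% − 8.18% = −0.26 pp.

The unemployment rate changed by −0.26 percentage points.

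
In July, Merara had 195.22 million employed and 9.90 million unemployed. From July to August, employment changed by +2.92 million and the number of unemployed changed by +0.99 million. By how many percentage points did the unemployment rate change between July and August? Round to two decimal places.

July: labor force = 195.22 + 9.90 = 205.12; u = 9.90/205.12 = 4.83%.
August: labor force = 198.14 + 10.89 = 209.03; u = 10.89/209.03 = 5.21%.
Change = 5.21% − 4.83% = +0.38 pp.

The unemployment rate changed by +0.38 percentage points.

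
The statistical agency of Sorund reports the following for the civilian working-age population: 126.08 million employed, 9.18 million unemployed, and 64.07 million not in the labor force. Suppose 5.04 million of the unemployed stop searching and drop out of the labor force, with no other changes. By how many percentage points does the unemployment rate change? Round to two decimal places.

Initially, labor force = 126.08 + 9.18 = 135.26 million, so u = 9.18/135.26 = 6.79%.
After the change, unemployed and labor force both fall by 5.04 → E = 126.08, U = 4.14, labor force = 130.22 million.
New unemployment rate = 4.14 / 130.22 = 3.18%.
Change = 3.18% − 6.79% = −3.61 percentage points.

The unemployment rate changes by −3.61 percentage points.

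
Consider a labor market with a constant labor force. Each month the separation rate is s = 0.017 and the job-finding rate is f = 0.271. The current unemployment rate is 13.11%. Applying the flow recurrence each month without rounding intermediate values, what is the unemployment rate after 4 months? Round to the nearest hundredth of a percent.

Unemployment rate after four months ≈ 7.75%.

With a fixed labor force, u_{t+1} = u_t + s·(1−u_t) − f·u_t = u_t·(1−s−f) + s.
Here 1−s−f = 0.712 and s = 0.017.
u_1 = 0.131100 × 0.712 + 0.017 = 0.110343.
u_2 = 0.110343 × 0.712 + 0.017 = 0.095564.
u_3 = 0.095564 × 0.712 + 0.017 = 0.085042.
u_4 = 0.085042 × 0.712 + 0.017 = 0.077550.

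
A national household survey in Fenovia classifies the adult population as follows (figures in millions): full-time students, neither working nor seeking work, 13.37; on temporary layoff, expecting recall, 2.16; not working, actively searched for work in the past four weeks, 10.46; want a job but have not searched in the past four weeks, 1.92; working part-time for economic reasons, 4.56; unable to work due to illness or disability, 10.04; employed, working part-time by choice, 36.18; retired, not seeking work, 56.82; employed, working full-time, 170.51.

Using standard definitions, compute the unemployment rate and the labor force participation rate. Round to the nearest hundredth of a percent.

Employed = 4.56 + 36.18 + 170.51 = 211.25 million (anyone who worked, including part-time for economic reasons, counts as employed).
Unemployed = 2.16 + 10.46 = 12.62 million (jobless and actively searching, or on temporary layoff).
Labor force = 211.25 + 12.62 = 223.87 million.
Not in labor force = 13.37 + 1.92 + 10.04 + 56.82 = 82.15 million (those not working and not actively searching are outside the labor force — including those who want a job but have given up searching).
Civilian working-age population = 223.87 + 82.15 = 306.02 million.
Unemployment rate = 12.62 / 223.87 = 5.64%.
Labor force participation rate = 223.87 / 306.02 = 73.16%.

Unemployment rate ≈ 5.64%; labor force participation rate ≈ 73.16%.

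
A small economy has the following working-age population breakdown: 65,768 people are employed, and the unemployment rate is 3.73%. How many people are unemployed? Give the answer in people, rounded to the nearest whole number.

About 2,548 are unemployed.

Let U be the number unemployed. The labor force is E + U, and U/(E+U) = 0.0373.
So U = 0.0373 × 65,768 / (1 − 0.0373) = 2453.15 / 0.9627 ≈ 2,548.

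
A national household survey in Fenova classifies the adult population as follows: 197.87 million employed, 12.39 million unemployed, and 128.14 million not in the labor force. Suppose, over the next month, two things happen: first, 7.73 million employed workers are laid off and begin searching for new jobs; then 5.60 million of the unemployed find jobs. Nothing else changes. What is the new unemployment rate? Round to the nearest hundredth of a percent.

Initially, labor force = 197.87 + 12.39 = 210.26 million, so u = 12.39/210.26 = 5.89%.
After the first change, employed falls and unemployed rises by 7.73; labor force unchanged → E = 190.14, U = 20.12, labor force = 210.26 million.
After the second change, unemployed falls and employed rises by 5.60; labor force unchanged → E = 195.74, U = 14.52, labor force = 210.26 million.
New unemployment rate = 14.52 / 210.26 = 6.91%.

New unemployment rate ≈ 6.91%.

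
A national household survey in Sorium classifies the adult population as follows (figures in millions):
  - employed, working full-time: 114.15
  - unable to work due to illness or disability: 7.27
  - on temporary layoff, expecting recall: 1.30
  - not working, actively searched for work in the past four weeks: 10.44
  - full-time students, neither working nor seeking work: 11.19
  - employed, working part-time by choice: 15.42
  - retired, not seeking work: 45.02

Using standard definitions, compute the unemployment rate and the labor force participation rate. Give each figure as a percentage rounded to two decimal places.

Unemployment rate ≈ 8.31%; labor force participation rate ≈ 69.00%.

Employed = 114.15 + 15.42 = 129.57 million.
Unemployed = 1.30 + 10.44 = 11.74 million (jobless and actively searching, or on temporary layoff).
Labor force = 129.57 + 11.74 = 141.31 million.
Not in labor force = 7.27 + 11.19 + 45.02 = 63.48 million (those not working and not actively searching are outside the labor force).
Civilian working-age population = 141.31 + 63.48 = 204.79 million.
Unemployment rate = 11.74 / 141.31 = 8.31%.
Labor force participation rate = 141.31 / 204.79 = 69.00%.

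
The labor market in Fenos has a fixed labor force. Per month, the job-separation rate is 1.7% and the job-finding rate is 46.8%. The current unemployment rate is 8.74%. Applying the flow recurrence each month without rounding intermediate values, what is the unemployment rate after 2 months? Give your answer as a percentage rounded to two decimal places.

With a fixed labor force, u_{t+1} = u_t + s·(1−u_t) − f·u_t = u_t·(1−s−f) + s.
Here 1−s−f = 0.515 and s = 0.017.
u_1 = 0.087400 × 0.515 + 0.017 = 0.062011.
u_2 = 0.062011 × 0.515 + 0.017 = 0.048936.

Unemployment rate after two months ≈ 4.89%.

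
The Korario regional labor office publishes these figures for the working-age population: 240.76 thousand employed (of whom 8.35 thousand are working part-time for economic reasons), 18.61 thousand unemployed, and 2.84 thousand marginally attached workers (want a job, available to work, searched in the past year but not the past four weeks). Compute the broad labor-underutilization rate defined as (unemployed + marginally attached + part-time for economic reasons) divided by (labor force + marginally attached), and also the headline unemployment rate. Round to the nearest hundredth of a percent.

Labor force = 240.76 + 18.61 = 259.37 thousand.
Numerator = 18.61 + 2.84 + 8.35 = 29.80 thousand.
Denominator = 259.37 + 2.84 = 262.21 thousand.
Broad rate = 29.80 / 262.21 = 11.36%.
Headline unemployment rate = 18.61 / 259.37 = 7.18%.

Broad underutilization rate ≈ 11.36%; headline unemployment rate ≈ 7.18%.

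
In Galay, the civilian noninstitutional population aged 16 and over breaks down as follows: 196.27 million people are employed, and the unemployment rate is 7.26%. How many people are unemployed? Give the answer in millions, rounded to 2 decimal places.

About 15.36 million are unemployed.

Let U be the number unemployed. The labor force is E + U, and U/(E+U) = 0.0726.
So U = 0.0726 × 196.27 / (1 − 0.0726) = 14.2492 / 0.9274 ≈ 15.36 million.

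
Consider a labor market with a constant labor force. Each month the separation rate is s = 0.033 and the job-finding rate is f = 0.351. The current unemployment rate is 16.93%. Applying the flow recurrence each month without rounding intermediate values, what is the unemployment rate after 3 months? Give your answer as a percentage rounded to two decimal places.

Unemployment rate after three months ≈ 10.54%.

With a fixed labor force, u_{t+1} = u_t + s·(1−u_t) − f·u_t = u_t·(1−s−f) + s.
Here 1−s−f = 0.616 and s = 0.033.
u_1 = 0.169300 × 0.616 + 0.033 = 0.137289.
u_2 = 0.137289 × 0.616 + 0.033 = 0.117570.
u_3 = 0.117570 × 0.616 + 0.033 = 0.105423.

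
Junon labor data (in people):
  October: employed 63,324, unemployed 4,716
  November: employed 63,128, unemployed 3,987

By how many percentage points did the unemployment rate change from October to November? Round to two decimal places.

The unemployment rate changed by −0.99 percentage points.

October: labor force = 63,324 + 4,716 = 68,040; u = 4,716/68,040 = 6.93%.
November: labor force = 63,128 + 3,987 = 67,115; u = 3,987/67,115 = 5.94%.
Change = 5.94% − 6.93% = −0.99 pp.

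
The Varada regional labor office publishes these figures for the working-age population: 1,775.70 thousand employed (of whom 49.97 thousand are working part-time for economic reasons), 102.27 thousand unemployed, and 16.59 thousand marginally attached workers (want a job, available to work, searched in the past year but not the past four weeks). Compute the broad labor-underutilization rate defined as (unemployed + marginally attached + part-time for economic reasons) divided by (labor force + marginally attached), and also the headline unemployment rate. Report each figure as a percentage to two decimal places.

Labor force = 1,775.70 + 102.27 = 1,877.97 thousand.
Numerator = 102.27 + 16.59 + 49.97 = 168.83 thousand.
Denominator = 1,877.97 + 16.59 = 1,894.56 thousand.
Broad rate = 168.83 / 1,894.56 = 8.91%.
Headline unemployment rate = 102.27 / 1,877.97 = 5.45%.

Broad underutilization rate ≈ 8.91%; headline unemployment rate ≈ 5.45%.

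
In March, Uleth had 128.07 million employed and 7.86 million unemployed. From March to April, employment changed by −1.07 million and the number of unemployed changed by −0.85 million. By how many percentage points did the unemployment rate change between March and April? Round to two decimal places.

March: labor force = 128.07 + 7.86 = 135.93; u = 7.86/135.93 = 5.78%.
April: labor force = 127.00 + 7.01 = 134.01; u = 7.01/134.01 = 5.23%.
Change = 5.23% − 5.78% = −0.55 pp.

The unemployment rate changed by −0.55 percentage points.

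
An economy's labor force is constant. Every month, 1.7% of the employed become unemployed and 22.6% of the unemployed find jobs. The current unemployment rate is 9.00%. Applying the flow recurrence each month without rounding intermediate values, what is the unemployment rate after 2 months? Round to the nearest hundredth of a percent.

With a fixed labor force, u_{t+1} = u_t + s·(1−u_t) − f·u_t = u_t·(1−s−f) + s.
Here 1−s−f = 0.757 and s = 0.017.
u_1 = 0.090000 × 0.757 + 0.017 = 0.085130.
u_2 = 0.085130 × 0.757 + 0.017 = 0.081443.

Unemployment rate after two months ≈ 8.14%.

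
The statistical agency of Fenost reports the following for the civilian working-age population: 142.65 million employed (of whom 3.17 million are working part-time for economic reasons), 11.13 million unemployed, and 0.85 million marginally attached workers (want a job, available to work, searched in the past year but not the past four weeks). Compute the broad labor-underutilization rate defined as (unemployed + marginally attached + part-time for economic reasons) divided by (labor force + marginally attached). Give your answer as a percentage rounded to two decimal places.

Labor force = 142.65 + 11.13 = 153.78 million.
Numerator = 11.13 + 0.85 + 3.17 = 15.15 million.
Denominator = 153.78 + 0.85 = 154.63 million.
Broad rate = 15.15 / 154.63 = 9.80%.

Broad underutilization rate ≈ 9.80%.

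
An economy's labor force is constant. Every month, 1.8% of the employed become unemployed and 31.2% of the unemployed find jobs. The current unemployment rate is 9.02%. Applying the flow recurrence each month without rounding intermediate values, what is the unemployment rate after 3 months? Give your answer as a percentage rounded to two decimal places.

With a fixed labor force, u_{t+1} = u_t + s·(1−u_t) − f·u_t = u_t·(1−s−f) + s.
Here 1−s−f = 0.670 and s = 0.018.
u_1 = 0.090200 × 0.670 + 0.018 = 0.078434.
u_2 = 0.078434 × 0.670 + 0.018 = 0.070551.
u_3 = 0.070551 × 0.670 + 0.018 = 0.065269.

Unemployment rate after three months ≈ 6.53%.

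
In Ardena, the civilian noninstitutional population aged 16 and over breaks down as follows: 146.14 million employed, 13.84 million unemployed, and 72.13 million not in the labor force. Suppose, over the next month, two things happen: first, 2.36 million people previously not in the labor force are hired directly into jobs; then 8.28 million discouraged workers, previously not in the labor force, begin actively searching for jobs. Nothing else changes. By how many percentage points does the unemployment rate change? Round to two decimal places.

Initially, labor force = 146.14 + 13.84 = 159.98 million, so u = 13.84/159.98 = 8.65%.
After the first change, employed and labor force both rise by 2.36; unemployed unchanged → E = 148.50, U = 13.84, labor force = 162.34 million.
After the second change, unemployed and labor force both rise by 8.28 → E = 148.50, U = 22.12, labor force = 170.62 million.
New unemployment rate = 22.12 / 170.62 = 12.96%.
Change = 12.96% − 8.65% = +4.31 percentage points.

The unemployment rate changes by +4.31 percentage points.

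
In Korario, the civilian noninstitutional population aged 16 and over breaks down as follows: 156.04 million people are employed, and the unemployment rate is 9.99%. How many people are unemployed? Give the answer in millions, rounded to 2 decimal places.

About 17.32 million are unemployed.

Let U be the number unemployed. The labor force is E + U, and U/(E+U) = 0.0999.
So U = 0.0999 × 156.04 / (1 − 0.0999) = 15.5884 / 0.9001 ≈ 17.32 million.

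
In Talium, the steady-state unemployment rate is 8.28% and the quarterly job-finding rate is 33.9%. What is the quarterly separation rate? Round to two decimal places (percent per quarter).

From u* = s/(s+f): s = u·f/(1−u).
s = 0.0828 × 33.9 / (1 − 0.0828) = 2.8069 / 0.9172 ≈ 3.06% per quarter.

Separation rate ≈ 3.06% per quarter.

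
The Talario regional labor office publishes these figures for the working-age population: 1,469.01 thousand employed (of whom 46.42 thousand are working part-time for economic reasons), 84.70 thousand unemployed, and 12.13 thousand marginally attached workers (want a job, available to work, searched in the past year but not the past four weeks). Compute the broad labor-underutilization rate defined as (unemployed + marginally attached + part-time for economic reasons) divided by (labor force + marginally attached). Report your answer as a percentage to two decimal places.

Labor force = 1,469.01 + 84.70 = 1,553.71 thousand.
Numerator = 84.70 + 12.13 + 46.42 = 143.25 thousand.
Denominator = 1,553.71 + 12.13 = 1,565.84 thousand.
Broad rate = 143.25 / 1,565.84 = 9.15%.

Broad underutilization rate ≈ 9.15%.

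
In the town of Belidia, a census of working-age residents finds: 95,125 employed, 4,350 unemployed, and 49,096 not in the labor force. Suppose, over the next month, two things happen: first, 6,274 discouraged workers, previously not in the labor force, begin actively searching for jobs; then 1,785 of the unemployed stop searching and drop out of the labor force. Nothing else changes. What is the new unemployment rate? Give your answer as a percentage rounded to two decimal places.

Initially, labor force = 95,125 + 4,350 = 99,475, so u = 4,350/99,475 = 4.37%.
After the first change, unemployed and labor force both rise by 6,274 → E = 95,125, U = 10,624, labor force = 105,749.
After the second change, unemployed and labor force both fall by 1,785 → E = 95,125, U = 8,839, labor force = 103,964.
New unemployment rate = 8,839 / 103,964 = 8.50%.

New unemployment rate ≈ 8.50%.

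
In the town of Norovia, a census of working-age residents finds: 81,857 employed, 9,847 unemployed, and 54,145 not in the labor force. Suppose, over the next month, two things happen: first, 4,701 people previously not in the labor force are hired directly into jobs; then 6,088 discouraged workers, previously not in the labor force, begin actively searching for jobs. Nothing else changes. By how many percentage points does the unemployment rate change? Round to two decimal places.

The unemployment rate changes by +4.81 percentage points.

Initially, labor force = 81,857 + 9,847 = 91,704, so u = 9,847/91,704 = 10.74%.
After the first change, employed and labor force both rise by 4,701; unemployed unchanged → E = 86,558, U = 9,847, labor force = 96,405.
After the second change, unemployed and labor force both rise by 6,088 → E = 86,558, U = 15,935, labor force = 102,493.
New unemployment rate = 15,935 / 102,493 = 15.55%.
Change = 15.55% − 10.74% = +4.81 percentage points.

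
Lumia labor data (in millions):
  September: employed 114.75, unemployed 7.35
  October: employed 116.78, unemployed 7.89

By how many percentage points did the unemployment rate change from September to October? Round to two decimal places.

September: labor force = 114.75 + 7.35 = 122.10; u = 7.35/122.10 = 6.02%.
October: labor force = 116.78 + 7.89 = 124.67; u = 7.89/124.67 = 6.33%.
Change = 6.33% − 6.02% = +0.31 pp.

The unemployment rate changed by +0.31 percentage points.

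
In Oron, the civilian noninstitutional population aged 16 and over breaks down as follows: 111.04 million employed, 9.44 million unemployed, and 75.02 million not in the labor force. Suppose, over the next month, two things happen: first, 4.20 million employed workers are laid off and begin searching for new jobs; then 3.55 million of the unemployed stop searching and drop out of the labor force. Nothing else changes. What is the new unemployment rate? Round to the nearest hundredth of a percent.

Initially, labor force = 111.04 + 9.44 = 120.48 million, so u = 9.44/120.48 = 7.84%.
After the first change, employed falls and unemployed rises by 4.20; labor force unchanged → E = 106.84, U = 13.64, labor force = 120.48 million.
After the second change, unemployed and labor force both fall by 3.55 → E = 106.84, U = 10.09, labor force = 116.93 million.
New unemployment rate = 10.09 / 116.93 = 8.63%.

New unemployment rate ≈ 8.63%.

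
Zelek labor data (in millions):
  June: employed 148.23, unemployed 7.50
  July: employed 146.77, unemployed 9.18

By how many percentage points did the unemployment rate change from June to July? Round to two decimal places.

June: labor force = 148.23 + 7.50 = 155.73; u = 7.50/155.73 = 4.82%.
July: labor force = 146.77 + 9.18 = 155.95; u = 9.18/155.95 = 5.89%.
Change = 5.89% − 4.82% = +1.07 pp.

The unemployment rate changed by +1.07 percentage points.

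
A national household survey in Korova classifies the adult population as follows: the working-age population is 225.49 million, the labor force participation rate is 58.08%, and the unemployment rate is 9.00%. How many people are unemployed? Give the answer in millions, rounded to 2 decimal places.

About 11.79 million are unemployed.

Labor force = 0.5808 × 225.49 = 130.96 million.
Unemployed = 0.0900 × 130.96 ≈ 11.79 million.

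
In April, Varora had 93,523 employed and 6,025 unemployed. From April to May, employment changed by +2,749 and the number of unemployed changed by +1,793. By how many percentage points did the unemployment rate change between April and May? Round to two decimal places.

April: labor force = 93,523 + 6,025 = 99,548; u = 6,025/99,548 = 6.05%.
May: labor force = 96,272 + 7,818 = 104,090; u = 7,818/104,090 = 7.51%.
Change = 7.51% − 6.05% = +1.46 pp.

The unemployment rate changed by +1.46 percentage points.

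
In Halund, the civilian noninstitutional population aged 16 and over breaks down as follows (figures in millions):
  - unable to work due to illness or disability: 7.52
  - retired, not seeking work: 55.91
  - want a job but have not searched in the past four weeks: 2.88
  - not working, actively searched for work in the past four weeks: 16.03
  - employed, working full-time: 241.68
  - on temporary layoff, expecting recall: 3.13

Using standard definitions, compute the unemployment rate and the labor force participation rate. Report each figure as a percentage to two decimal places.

Unemployment rate ≈ 7.35%; labor force participation rate ≈ 79.73%.

Employed = 241.68 million.
Unemployed = 16.03 + 3.13 = 19.16 million (jobless and actively searching, or on temporary layoff).
Labor force = 241.68 + 19.16 = 260.84 million.
Not in labor force = 7.52 + 55.91 + 2.88 = 66.31 million (those not working and not actively searching are outside the labor force — including those who want a job but have given up searching).
Civilian working-age population = 260.84 + 66.31 = 327.15 million.
Unemployment rate = 19.16 / 260.84 = 7.35%.
Labor force participation rate = 260.84 / 327.15 = 79.73%.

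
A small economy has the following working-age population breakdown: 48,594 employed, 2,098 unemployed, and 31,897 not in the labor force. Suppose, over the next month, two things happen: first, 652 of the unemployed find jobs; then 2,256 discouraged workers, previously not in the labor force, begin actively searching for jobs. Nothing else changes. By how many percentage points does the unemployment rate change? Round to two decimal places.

The unemployment rate changes by +2.85 percentage points.

Initially, labor force = 48,594 + 2,098 = 50,692, so u = 2,098/50,692 = 4.14%.
After the first change, unemployed falls and employed rises by 652; labor force unchanged → E = 49,246, U = 1,446, labor force = 50,692.
After the second change, unemployed and labor force both rise by 2,256 → E = 49,246, U = 3,702, labor force = 52,948.
New unemployment rate = 3,702 / 52,948 = 6.99%.
Change = 6.99% − 4.14% = +2.85 percentage points.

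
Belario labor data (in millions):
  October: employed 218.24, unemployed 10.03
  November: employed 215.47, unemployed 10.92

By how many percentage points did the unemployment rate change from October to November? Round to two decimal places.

The unemployment rate changed by +0.43 percentage points.

October: labor force = 218.24 + 10.03 = 228.27; u = 10.03/228.27 = 4.39%.
November: labor force = 215.47 + 10.92 = 226.39; u = 10.92/226.39 = 4.82%.
Change = 4.82% − 4.39% = +0.43 pp.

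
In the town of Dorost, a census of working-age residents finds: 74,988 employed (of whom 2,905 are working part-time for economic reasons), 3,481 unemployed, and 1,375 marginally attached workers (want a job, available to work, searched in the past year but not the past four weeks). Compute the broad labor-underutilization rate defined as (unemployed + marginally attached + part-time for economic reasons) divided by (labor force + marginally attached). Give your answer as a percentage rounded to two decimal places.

Labor force = 74,988 + 3,481 = 78,469.
Numerator = 3,481 + 1,375 + 2,905 = 7,761.
Denominator = 78,469 + 1,375 = 79,844.
Broad rate = 7,761 / 79,844 = 9.72%.

Broad underutilization rate ≈ 9.72%.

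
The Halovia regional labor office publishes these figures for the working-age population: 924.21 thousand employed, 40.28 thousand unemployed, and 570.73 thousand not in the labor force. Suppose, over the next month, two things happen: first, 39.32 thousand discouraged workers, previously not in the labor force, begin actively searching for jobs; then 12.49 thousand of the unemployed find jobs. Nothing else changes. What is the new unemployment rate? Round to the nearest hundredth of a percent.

Initially, labor force = 924.21 + 40.28 = 964.49 thousand, so u = 40.28/964.49 = 4.18%.
After the first change, unemployed and labor force both rise by 39.32 → E = 924.21, U = 79.60, labor force = 1,003.81 thousand.
After the second change, unemployed falls and employed rises by 12.49; labor force unchanged → E = 936.70, U = 67.11, labor force = 1,003.81 thousand.
New unemployment rate = 67.11 / 1,003.81 = 6.69%.

New unemployment rate ≈ 6.69%.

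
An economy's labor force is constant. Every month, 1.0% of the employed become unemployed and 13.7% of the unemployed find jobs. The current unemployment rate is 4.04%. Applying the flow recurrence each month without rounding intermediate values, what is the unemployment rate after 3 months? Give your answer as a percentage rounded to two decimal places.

With a fixed labor force, u_{t+1} = u_t + s·(1−u_t) − f·u_t = u_t·(1−s−f) + s.
Here 1−s−f = 0.853 and s = 0.010.
u_1 = 0.040400 × 0.853 + 0.010 = 0.044461.
u_2 = 0.044461 × 0.853 + 0.010 = 0.047925.
u_3 = 0.047925 × 0.853 + 0.010 = 0.050880.

Unemployment rate after three months ≈ 5.09%.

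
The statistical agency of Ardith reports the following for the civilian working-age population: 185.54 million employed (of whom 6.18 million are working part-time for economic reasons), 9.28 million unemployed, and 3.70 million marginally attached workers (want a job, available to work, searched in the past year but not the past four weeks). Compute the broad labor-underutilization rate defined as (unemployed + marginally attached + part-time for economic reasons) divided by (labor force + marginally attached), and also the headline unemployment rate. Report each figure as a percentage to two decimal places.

Labor force = 185.54 + 9.28 = 194.82 million.
Numerator = 9.28 + 3.70 + 6.18 = 19.16 million.
Denominator = 194.82 + 3.70 = 198.52 million.
Broad rate = 19.16 / 198.52 = 9.65%.
Headline unemployment rate = 9.28 / 194.82 = 4.76%.

Broad underutilization rate ≈ 9.65%; headline unemployment rate ≈ 4.76%.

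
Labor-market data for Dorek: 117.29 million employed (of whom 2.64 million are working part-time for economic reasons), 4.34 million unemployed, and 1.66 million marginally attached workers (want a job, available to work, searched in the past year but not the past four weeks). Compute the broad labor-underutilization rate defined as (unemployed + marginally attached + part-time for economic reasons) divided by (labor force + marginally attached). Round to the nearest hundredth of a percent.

Broad underutilization rate ≈ 7.01%.

Labor force = 117.29 + 4.34 = 121.63 million.
Numerator = 4.34 + 1.66 + 2.64 = 8.64 million.
Denominator = 121.63 + 1.66 = 123.29 million.
Broad rate = 8.64 / 123.29 = 7.01%.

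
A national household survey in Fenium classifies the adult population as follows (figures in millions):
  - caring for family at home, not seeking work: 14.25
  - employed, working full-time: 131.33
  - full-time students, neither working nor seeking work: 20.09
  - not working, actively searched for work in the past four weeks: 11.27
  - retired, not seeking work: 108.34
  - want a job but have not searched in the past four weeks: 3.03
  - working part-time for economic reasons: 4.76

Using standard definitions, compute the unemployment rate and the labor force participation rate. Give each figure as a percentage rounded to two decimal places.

Employed = 131.33 + 4.76 = 136.09 million (anyone who worked, including part-time for economic reasons, counts as employed).
Unemployed = 11.27 million.
Labor force = 136.09 + 11.27 = 147.36 million.
Not in labor force = 14.25 + 20.09 + 108.34 + 3.03 = 145.71 million (those not working and not actively searching are outside the labor force — including those who want a job but have given up searching).
Civilian working-age population = 147.36 + 145.71 = 293.07 million.
Unemployment rate = 11.27 / 147.36 = 7.65%.
Labor force participation rate = 147.36 / 293.07 = 50.28%.

Unemployment rate ≈ 7.65%; labor force participation rate ≈ 50.28%.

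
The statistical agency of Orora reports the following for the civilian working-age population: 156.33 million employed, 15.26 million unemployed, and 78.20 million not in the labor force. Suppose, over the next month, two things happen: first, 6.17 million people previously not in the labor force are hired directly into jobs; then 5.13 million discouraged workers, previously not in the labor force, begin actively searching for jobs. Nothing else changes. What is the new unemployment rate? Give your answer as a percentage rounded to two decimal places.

New unemployment rate ≈ 11.15%.

Initially, labor force = 156.33 + 15.26 = 171.59 million, so u = 15.26/171.59 = 8.89%.
After the first change, employed and labor force both rise by 6.17; unemployed unchanged → E = 162.50, U = 15.26, labor force = 177.76 million.
After the second change, unemployed and labor force both rise by 5.13 → E = 162.50, U = 20.39, labor force = 182.89 million.
New unemployment rate = 20.39 / 182.89 = 11.15%.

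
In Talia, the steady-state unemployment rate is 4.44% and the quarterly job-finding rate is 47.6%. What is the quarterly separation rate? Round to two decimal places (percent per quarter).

Separation rate ≈ 2.21% per quarter.

From u* = s/(s+f): s = u·f/(1−u).
s = 0.0444 × 47.6 / (1 − 0.0444) = 2.1134 / 0.9556 ≈ 2.21% per quarter.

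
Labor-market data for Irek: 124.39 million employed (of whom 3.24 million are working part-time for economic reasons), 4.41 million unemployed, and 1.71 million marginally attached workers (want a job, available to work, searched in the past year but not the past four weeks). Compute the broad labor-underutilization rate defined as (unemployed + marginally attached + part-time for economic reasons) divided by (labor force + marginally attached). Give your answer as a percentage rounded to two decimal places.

Labor force = 124.39 + 4.41 = 128.80 million.
Numerator = 4.41 + 1.71 + 3.24 = 9.36 million.
Denominator = 128.80 + 1.71 = 130.51 million.
Broad rate = 9.36 / 130.51 = 7.17%.

Broad underutilization rate ≈ 7.17%.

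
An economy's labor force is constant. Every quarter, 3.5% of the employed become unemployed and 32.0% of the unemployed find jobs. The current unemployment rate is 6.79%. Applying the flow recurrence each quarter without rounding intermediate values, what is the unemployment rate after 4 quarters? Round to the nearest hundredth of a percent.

Unemployment rate after four quarters ≈ 9.33%.

With a fixed labor force, u_{t+1} = u_t + s·(1−u_t) − f·u_t = u_t·(1−s−f) + s.
Here 1−s−f = 0.645 and s = 0.035.
u_1 = 0.067900 × 0.645 + 0.035 = 0.078796.
u_2 = 0.078796 × 0.645 + 0.035 = 0.085823.
u_3 = 0.085823 × 0.645 + 0.035 = 0.090356.
u_4 = 0.090356 × 0.645 + 0.035 = 0.093280.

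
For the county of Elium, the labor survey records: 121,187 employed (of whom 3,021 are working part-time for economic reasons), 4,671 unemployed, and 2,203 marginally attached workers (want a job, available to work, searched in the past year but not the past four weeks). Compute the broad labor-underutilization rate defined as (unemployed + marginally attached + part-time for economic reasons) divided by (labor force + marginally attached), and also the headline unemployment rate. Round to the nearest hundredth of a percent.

Broad underutilization rate ≈ 7.73%; headline unemployment rate ≈ 3.71%.

Labor force = 121,187 + 4,671 = 125,858.
Numerator = 4,671 + 2,203 + 3,021 = 9,895.
Denominator = 125,858 + 2,203 = 128,061.
Broad rate = 9,895 / 128,061 = 7.73%.
Headline unemployment rate = 4,671 / 125,858 = 3.71%.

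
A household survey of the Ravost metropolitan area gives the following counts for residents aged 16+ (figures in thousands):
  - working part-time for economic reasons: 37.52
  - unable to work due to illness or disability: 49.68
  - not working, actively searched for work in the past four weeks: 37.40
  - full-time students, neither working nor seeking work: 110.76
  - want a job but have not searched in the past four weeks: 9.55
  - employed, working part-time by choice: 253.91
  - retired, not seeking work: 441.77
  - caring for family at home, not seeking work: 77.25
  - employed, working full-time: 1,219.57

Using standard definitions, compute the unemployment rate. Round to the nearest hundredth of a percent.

Employed = 37.52 + 253.91 + 1,219.57 = 1,511.00 thousand (anyone who worked, including part-time for economic reasons, counts as employed).
Unemployed = 37.40 thousand.
Labor force = 1,511.00 + 37.40 = 1,548.40 thousand.
Unemployment rate = 37.40 / 1,548.40 = 2.42%.

Unemployment rate ≈ 2.42%.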